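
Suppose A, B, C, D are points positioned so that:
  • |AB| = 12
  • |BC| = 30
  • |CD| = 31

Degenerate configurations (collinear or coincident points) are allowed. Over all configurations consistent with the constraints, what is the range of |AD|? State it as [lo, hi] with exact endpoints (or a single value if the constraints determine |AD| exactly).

|AD| ∈ [0, 73]  (≈ [0.0000, 73.0000])

|AB| ∈ {12}
|BC| ∈ {30}
|CD| ∈ {31}
|AC| ∈ [18, 42]
|BD| ∈ [1, 61]
|AD| ∈ [0, 73]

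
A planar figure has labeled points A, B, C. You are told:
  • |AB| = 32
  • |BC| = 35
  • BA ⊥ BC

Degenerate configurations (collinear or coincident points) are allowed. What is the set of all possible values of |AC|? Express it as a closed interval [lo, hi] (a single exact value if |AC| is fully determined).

|AC| = √(2249)  (≈ 47.4236)

|AB| ∈ {32}
|BC| ∈ {35}
|AC| ∈ {√(2249)}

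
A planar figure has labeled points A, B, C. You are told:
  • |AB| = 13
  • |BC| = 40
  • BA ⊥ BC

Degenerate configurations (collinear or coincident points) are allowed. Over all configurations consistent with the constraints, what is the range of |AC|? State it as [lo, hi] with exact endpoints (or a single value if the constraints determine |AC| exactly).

|AC| = √(1769)  (≈ 42.0595)

|AB| ∈ {13}
|BC| ∈ {40}
|AC| ∈ {√(1769)}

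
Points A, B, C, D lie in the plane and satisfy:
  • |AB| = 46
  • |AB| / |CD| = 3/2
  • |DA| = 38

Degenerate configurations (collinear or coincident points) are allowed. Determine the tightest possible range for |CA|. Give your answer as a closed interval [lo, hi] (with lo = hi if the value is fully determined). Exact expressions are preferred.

|AB| ∈ {46}
|AD| ∈ {38}
|CD| ∈ {92/3}
|BD| ∈ [8, 84]
|AC| ∈ [22/3, 206/3]
|BC| ∈ [0, 344/3]

|CA| ∈ [22/3, 206/3]  (≈ [7.3333, 68.6667])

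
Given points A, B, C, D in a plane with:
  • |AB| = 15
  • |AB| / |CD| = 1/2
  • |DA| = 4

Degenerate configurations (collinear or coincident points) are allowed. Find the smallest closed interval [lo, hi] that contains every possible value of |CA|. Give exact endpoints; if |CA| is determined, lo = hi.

|CA| ∈ [26, 34]  (≈ [26.0000, 34.0000])

|AB| ∈ {15}
|AD| ∈ {4}
|CD| ∈ {30}
|BD| ∈ [11, 19]
|AC| ∈ [26, 34]
|BC| ∈ [11, 49]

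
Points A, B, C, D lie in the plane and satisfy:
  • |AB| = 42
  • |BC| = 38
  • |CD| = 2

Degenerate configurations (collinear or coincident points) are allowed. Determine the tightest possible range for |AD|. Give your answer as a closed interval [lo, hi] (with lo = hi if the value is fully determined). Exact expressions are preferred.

|AD| ∈ [2, 82]  (≈ [2.0000, 82.0000])

|AB| ∈ {42}
|BC| ∈ {38}
|CD| ∈ {2}
|AC| ∈ [4, 80]
|BD| ∈ [36, 40]
|AD| ∈ [2, 82]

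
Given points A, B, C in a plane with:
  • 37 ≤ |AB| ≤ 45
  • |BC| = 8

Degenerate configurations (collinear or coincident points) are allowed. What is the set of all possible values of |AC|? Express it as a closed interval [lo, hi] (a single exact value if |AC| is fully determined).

|AC| ∈ [29, 53]  (≈ [29.0000, 53.0000])

|AB| ∈ [37, 45]
|BC| ∈ {8}
|AC| ∈ [29, 53]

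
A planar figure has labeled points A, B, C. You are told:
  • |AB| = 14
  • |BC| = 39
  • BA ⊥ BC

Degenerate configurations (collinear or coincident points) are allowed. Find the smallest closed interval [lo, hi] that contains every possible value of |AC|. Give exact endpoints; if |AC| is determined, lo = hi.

|AC| = √(1717)  (≈ 41.4367)

|AB| ∈ {14}
|BC| ∈ {39}
|AC| ∈ {√(1717)}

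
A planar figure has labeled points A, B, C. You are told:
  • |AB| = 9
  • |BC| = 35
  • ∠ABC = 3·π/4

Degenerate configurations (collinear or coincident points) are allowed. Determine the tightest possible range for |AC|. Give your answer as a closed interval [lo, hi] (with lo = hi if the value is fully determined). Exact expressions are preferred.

|AC| = √(315·√(2) + 1306)  (≈ 41.8507)

|AB| ∈ {9}
|BC| ∈ {35}
|AC| ∈ {√(315·√(2) + 1306)}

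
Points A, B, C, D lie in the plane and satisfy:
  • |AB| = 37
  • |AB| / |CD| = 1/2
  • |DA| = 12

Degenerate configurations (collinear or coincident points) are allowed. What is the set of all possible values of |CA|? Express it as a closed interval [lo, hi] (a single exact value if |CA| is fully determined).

|AB| ∈ {37}
|AD| ∈ {12}
|CD| ∈ {74}
|BD| ∈ [25, 49]
|AC| ∈ [62, 86]
|BC| ∈ [25, 123]

|CA| ∈ [62, 86]  (≈ [62.0000, 86.0000])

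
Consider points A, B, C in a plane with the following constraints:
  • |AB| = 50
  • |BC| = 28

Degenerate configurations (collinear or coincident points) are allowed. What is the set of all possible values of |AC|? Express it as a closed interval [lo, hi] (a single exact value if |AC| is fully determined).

|AC| ∈ [22, 78]  (≈ [22.0000, 78.0000])

|AB| ∈ {50}
|BC| ∈ {28}
|AC| ∈ [22, 78]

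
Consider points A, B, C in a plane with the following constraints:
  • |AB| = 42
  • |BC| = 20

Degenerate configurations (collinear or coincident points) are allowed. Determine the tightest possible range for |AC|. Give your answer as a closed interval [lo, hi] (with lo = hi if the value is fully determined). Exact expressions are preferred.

|AC| ∈ [22, 62]  (≈ [22.0000, 62.0000])

|AB| ∈ {42}
|BC| ∈ {20}
|AC| ∈ [22, 62]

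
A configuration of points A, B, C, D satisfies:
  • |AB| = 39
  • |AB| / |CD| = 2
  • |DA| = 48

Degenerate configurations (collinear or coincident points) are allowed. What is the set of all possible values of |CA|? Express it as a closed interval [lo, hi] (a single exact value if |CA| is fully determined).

|AB| ∈ {39}
|AD| ∈ {48}
|CD| ∈ {39/2}
|BD| ∈ [9, 87]
|AC| ∈ [57/2, 135/2]
|BC| ∈ [0, 213/2]

|CA| ∈ [57/2, 135/2]  (≈ [28.5000, 67.5000])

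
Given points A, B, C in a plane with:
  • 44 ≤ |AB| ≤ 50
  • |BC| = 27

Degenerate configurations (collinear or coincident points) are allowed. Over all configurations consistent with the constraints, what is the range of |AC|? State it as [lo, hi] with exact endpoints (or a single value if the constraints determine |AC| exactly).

|AB| ∈ [44, 50]
|BC| ∈ {27}
|AC| ∈ [17, 77]

|AC| ∈ [17, 77]  (≈ [17.0000, 77.0000])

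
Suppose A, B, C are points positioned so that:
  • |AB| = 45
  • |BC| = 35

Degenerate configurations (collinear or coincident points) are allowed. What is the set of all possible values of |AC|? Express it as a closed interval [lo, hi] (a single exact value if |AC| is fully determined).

|AB| ∈ {45}
|BC| ∈ {35}
|AC| ∈ [10, 80]

|AC| ∈ [10, 80]  (≈ [10.0000, 80.0000])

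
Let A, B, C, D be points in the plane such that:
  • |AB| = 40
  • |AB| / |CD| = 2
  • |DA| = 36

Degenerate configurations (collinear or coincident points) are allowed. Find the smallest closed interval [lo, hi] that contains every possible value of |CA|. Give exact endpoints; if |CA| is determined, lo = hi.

|CA| ∈ [16, 56]  (≈ [16.0000, 56.0000])

|AB| ∈ {40}
|AD| ∈ {36}
|CD| ∈ {20}
|BD| ∈ [4, 76]
|AC| ∈ [16, 56]
|BC| ∈ [0, 96]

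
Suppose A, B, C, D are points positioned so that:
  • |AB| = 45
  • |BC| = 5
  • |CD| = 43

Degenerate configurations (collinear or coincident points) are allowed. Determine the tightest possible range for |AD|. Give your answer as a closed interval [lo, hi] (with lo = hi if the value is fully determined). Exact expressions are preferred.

|AB| ∈ {45}
|BC| ∈ {5}
|CD| ∈ {43}
|AC| ∈ [40, 50]
|BD| ∈ [38, 48]
|AD| ∈ [0, 93]

|AD| ∈ [0, 93]  (≈ [0.0000, 93.0000])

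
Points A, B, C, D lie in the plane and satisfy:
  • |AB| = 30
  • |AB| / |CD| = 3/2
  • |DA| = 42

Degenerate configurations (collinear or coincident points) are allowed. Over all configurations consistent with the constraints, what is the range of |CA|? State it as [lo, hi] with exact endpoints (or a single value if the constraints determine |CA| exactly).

|CA| ∈ [22, 62]  (≈ [22.0000, 62.0000])

|AB| ∈ {30}
|AD| ∈ {42}
|CD| ∈ {20}
|BD| ∈ [12, 72]
|AC| ∈ [22, 62]
|BC| ∈ [0, 92]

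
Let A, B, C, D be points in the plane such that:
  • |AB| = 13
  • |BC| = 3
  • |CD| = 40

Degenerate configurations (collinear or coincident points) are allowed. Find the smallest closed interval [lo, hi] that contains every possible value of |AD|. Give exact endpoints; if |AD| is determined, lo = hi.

|AD| ∈ [24, 56]  (≈ [24.0000, 56.0000])

|AB| ∈ {13}
|BC| ∈ {3}
|CD| ∈ {40}
|AC| ∈ [10, 16]
|BD| ∈ [37, 43]
|AD| ∈ [24, 56]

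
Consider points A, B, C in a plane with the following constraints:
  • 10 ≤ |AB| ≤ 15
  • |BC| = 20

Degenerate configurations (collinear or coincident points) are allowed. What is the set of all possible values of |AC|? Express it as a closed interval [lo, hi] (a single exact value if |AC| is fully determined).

|AB| ∈ [10, 15]
|BC| ∈ {20}
|AC| ∈ [5, 35]

|AC| ∈ [5, 35]  (≈ [5.0000, 35.0000])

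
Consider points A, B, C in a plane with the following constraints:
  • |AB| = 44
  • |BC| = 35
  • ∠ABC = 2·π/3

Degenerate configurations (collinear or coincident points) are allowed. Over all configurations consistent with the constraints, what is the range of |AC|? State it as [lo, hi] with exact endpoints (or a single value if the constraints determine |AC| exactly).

|AC| = √(4701)  (≈ 68.5638)

|AB| ∈ {44}
|BC| ∈ {35}
|AC| ∈ {√(4701)}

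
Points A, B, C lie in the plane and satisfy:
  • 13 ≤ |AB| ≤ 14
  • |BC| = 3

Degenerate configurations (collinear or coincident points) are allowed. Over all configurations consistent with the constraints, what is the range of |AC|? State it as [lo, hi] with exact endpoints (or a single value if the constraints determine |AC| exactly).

|AB| ∈ [13, 14]
|BC| ∈ {3}
|AC| ∈ [10, 17]

|AC| ∈ [10, 17]  (≈ [10.0000, 17.0000])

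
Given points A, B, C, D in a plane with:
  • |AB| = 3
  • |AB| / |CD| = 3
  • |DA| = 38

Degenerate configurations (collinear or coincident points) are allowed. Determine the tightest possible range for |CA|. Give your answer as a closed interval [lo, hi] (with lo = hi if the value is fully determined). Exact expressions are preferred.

|CA| ∈ [37, 39]  (≈ [37.0000, 39.0000])

|AB| ∈ {3}
|AD| ∈ {38}
|CD| ∈ {1}
|BD| ∈ [35, 41]
|AC| ∈ [37, 39]
|BC| ∈ [34, 42]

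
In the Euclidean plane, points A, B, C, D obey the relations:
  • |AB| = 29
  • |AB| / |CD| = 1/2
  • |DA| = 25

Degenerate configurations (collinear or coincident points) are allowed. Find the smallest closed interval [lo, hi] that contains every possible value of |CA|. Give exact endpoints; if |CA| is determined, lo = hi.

|CA| ∈ [33, 83]  (≈ [33.0000, 83.0000])

|AB| ∈ {29}
|AD| ∈ {25}
|CD| ∈ {58}
|BD| ∈ [4, 54]
|AC| ∈ [33, 83]
|BC| ∈ [4, 112]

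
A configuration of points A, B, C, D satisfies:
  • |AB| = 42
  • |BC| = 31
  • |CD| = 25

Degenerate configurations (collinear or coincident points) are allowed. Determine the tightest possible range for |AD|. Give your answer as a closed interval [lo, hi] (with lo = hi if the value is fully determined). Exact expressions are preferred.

|AB| ∈ {42}
|BC| ∈ {31}
|CD| ∈ {25}
|AC| ∈ [11, 73]
|BD| ∈ [6, 56]
|AD| ∈ [0, 98]

|AD| ∈ [0, 98]  (≈ [0.0000, 98.0000])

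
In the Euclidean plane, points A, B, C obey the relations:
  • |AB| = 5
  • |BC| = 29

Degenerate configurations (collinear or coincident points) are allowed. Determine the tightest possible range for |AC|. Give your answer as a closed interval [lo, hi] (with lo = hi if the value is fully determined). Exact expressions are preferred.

|AC| ∈ [24, 34]  (≈ [24.0000, 34.0000])

|AB| ∈ {5}
|BC| ∈ {29}
|AC| ∈ [24, 34]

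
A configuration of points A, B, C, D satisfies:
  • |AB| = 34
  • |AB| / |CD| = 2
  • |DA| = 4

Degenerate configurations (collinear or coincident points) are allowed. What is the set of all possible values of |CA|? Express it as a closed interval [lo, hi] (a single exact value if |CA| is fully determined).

|AB| ∈ {34}
|AD| ∈ {4}
|CD| ∈ {17}
|BD| ∈ [30, 38]
|AC| ∈ [13, 21]
|BC| ∈ [13, 55]

|CA| ∈ [13, 21]  (≈ [13.0000, 21.0000])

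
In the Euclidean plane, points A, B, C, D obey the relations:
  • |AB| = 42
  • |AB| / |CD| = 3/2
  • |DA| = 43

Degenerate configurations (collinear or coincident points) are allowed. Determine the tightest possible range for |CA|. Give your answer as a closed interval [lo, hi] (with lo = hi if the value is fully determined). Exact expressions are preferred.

|CA| ∈ [15, 71]  (≈ [15.0000, 71.0000])

|AB| ∈ {42}
|AD| ∈ {43}
|CD| ∈ {28}
|BD| ∈ [1, 85]
|AC| ∈ [15, 71]
|BC| ∈ [0, 113]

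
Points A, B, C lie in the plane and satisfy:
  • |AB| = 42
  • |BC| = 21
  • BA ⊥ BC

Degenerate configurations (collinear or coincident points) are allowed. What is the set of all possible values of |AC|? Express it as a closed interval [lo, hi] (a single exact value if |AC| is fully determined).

|AC| = 21·√(5)  (≈ 46.9574)

|AB| ∈ {42}
|BC| ∈ {21}
|AC| ∈ {21·√(5)}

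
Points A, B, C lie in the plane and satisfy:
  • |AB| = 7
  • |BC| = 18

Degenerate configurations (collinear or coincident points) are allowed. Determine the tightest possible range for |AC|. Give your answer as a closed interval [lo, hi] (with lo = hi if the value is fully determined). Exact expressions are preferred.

|AB| ∈ {7}
|BC| ∈ {18}
|AC| ∈ [11, 25]

|AC| ∈ [11, 25]  (≈ [11.0000, 25.0000])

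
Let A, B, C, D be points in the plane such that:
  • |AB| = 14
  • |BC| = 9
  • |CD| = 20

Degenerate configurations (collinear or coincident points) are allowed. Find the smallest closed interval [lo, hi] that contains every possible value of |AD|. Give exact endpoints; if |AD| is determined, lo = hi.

|AD| ∈ [0, 43]  (≈ [0.0000, 43.0000])

|AB| ∈ {14}
|BC| ∈ {9}
|CD| ∈ {20}
|AC| ∈ [5, 23]
|BD| ∈ [11, 29]
|AD| ∈ [0, 43]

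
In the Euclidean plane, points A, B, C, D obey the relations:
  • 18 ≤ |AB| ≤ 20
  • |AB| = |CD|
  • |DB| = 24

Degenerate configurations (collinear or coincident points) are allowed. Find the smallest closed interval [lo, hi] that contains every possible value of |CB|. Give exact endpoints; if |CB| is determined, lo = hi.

|AB| ∈ [18, 20]
|BD| ∈ {24}
|CD| ∈ [18, 20]
|AD| ∈ [4, 44]
|BC| ∈ [4, 44]
|AC| ∈ [0, 64]

|CB| ∈ [4, 44]  (≈ [4.0000, 44.0000])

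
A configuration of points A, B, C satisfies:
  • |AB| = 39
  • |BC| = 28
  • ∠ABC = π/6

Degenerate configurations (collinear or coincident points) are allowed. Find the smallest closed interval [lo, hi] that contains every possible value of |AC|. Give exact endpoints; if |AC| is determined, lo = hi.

|AB| ∈ {39}
|BC| ∈ {28}
|AC| ∈ {√(2305 - 1092·√(3))}

|AC| = √(2305 - 1092·√(3))  (≈ 20.3372)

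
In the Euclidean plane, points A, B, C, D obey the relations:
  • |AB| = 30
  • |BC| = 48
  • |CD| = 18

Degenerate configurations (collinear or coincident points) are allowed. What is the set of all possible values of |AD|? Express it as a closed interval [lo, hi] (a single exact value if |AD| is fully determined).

|AD| ∈ [0, 96]  (≈ [0.0000, 96.0000])

|AB| ∈ {30}
|BC| ∈ {48}
|CD| ∈ {18}
|AC| ∈ [18, 78]
|BD| ∈ [30, 66]
|AD| ∈ [0, 96]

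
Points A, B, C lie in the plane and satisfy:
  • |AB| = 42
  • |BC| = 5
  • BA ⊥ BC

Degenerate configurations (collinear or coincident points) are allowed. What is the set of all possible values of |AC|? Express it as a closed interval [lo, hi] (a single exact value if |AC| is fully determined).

|AB| ∈ {42}
|BC| ∈ {5}
|AC| ∈ {√(1789)}

|AC| = √(1789)  (≈ 42.2966)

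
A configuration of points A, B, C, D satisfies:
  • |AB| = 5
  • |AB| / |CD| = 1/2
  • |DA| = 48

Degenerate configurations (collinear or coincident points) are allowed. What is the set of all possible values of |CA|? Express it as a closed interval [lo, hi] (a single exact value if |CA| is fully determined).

|CA| ∈ [38, 58]  (≈ [38.0000, 58.0000])

|AB| ∈ {5}
|AD| ∈ {48}
|CD| ∈ {10}
|BD| ∈ [43, 53]
|AC| ∈ [38, 58]
|BC| ∈ [33, 63]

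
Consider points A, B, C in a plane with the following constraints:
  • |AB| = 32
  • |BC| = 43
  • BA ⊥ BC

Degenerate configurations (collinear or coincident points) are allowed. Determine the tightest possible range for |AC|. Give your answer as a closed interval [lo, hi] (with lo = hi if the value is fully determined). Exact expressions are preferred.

|AB| ∈ {32}
|BC| ∈ {43}
|AC| ∈ {13·√(17)}

|AC| = 13·√(17)  (≈ 53.6004)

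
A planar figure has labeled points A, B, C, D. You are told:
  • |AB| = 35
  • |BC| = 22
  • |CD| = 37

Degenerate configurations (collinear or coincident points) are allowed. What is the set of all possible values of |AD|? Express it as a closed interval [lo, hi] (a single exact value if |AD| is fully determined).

|AD| ∈ [0, 94]  (≈ [0.0000, 94.0000])

|AB| ∈ {35}
|BC| ∈ {22}
|CD| ∈ {37}
|AC| ∈ [13, 57]
|BD| ∈ [15, 59]
|AD| ∈ [0, 94]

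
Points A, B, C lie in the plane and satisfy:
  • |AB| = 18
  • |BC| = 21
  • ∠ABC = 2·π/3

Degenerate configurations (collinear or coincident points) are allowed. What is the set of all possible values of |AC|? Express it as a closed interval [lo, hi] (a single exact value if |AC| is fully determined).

|AB| ∈ {18}
|BC| ∈ {21}
|AC| ∈ {3·√(127)}

|AC| = 3·√(127)  (≈ 33.8083)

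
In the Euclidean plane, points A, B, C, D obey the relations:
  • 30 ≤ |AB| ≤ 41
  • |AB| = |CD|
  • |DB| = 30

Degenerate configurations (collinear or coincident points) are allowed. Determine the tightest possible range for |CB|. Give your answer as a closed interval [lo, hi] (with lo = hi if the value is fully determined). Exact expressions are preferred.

|CB| ∈ [0, 71]  (≈ [0.0000, 71.0000])

|AB| ∈ [30, 41]
|BD| ∈ {30}
|CD| ∈ [30, 41]
|AD| ∈ [0, 71]
|BC| ∈ [0, 71]
|AC| ∈ [0, 112]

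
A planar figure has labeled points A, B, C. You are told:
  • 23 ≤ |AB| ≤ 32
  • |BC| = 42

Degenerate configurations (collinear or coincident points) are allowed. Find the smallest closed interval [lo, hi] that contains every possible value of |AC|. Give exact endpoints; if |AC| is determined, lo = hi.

|AC| ∈ [10, 74]  (≈ [10.0000, 74.0000])

|AB| ∈ [23, 32]
|BC| ∈ {42}
|AC| ∈ [10, 74]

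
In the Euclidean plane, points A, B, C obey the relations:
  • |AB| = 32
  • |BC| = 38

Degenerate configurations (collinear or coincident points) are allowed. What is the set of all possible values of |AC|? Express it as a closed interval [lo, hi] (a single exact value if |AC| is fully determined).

|AC| ∈ [6, 70]  (≈ [6.0000, 70.0000])

|AB| ∈ {32}
|BC| ∈ {38}
|AC| ∈ [6, 70]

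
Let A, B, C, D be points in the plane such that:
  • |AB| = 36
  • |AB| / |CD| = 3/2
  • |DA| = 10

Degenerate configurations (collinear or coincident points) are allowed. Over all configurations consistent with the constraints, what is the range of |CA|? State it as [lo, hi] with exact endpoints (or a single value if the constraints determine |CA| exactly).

|AB| ∈ {36}
|AD| ∈ {10}
|CD| ∈ {24}
|BD| ∈ [26, 46]
|AC| ∈ [14, 34]
|BC| ∈ [2, 70]

|CA| ∈ [14, 34]  (≈ [14.0000, 34.0000])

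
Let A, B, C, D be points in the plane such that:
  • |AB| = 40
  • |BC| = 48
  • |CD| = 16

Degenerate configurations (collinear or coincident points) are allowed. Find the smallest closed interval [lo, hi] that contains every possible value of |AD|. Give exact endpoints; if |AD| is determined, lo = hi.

|AD| ∈ [0, 104]  (≈ [0.0000, 104.0000])

|AB| ∈ {40}
|BC| ∈ {48}
|CD| ∈ {16}
|AC| ∈ [8, 88]
|BD| ∈ [32, 64]
|AD| ∈ [0, 104]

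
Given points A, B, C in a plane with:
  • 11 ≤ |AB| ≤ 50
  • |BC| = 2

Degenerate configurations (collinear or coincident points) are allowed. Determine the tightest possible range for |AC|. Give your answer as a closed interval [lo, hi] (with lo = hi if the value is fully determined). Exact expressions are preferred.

|AB| ∈ [11, 50]
|BC| ∈ {2}
|AC| ∈ [9, 52]

|AC| ∈ [9, 52]  (≈ [9.0000, 52.0000])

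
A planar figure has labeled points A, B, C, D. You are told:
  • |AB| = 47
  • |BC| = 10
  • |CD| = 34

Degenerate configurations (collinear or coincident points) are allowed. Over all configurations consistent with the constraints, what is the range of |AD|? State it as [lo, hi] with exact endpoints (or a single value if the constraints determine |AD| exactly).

|AD| ∈ [3, 91]  (≈ [3.0000, 91.0000])

|AB| ∈ {47}
|BC| ∈ {10}
|CD| ∈ {34}
|AC| ∈ [37, 57]
|BD| ∈ [24, 44]
|AD| ∈ [3, 91]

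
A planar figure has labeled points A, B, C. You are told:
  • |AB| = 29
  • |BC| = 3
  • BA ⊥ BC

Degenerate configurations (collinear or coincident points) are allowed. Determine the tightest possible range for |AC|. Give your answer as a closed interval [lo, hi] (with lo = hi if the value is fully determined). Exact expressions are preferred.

|AC| = 5·√(34)  (≈ 29.1548)

|AB| ∈ {29}
|BC| ∈ {3}
|AC| ∈ {5·√(34)}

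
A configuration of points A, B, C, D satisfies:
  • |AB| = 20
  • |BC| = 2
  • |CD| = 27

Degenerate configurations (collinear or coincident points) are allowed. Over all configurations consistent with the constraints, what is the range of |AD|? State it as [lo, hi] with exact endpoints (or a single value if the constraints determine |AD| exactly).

|AB| ∈ {20}
|BC| ∈ {2}
|CD| ∈ {27}
|AC| ∈ [18, 22]
|BD| ∈ [25, 29]
|AD| ∈ [5, 49]

|AD| ∈ [5, 49]  (≈ [5.0000, 49.0000])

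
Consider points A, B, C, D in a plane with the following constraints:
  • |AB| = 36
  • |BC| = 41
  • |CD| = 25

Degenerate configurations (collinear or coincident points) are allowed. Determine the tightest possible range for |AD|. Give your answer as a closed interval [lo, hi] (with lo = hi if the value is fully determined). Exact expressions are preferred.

|AB| ∈ {36}
|BC| ∈ {41}
|CD| ∈ {25}
|AC| ∈ [5, 77]
|BD| ∈ [16, 66]
|AD| ∈ [0, 102]

|AD| ∈ [0, 102]  (≈ [0.0000, 102.0000])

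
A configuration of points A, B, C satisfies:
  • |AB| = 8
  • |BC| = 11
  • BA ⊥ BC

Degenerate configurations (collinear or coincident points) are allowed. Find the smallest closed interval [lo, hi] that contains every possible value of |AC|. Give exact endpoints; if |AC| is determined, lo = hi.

|AC| = √(185)  (≈ 13.6015)

|AB| ∈ {8}
|BC| ∈ {11}
|AC| ∈ {√(185)}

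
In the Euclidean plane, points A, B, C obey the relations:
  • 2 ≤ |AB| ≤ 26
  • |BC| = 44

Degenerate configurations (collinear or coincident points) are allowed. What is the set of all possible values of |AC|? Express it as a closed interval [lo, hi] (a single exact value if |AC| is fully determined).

|AC| ∈ [18, 70]  (≈ [18.0000, 70.0000])

|AB| ∈ [2, 26]
|BC| ∈ {44}
|AC| ∈ [18, 70]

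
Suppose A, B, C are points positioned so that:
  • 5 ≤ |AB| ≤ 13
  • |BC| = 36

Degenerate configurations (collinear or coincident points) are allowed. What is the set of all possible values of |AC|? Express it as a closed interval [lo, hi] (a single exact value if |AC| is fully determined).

|AC| ∈ [23, 49]  (≈ [23.0000, 49.0000])

|AB| ∈ [5, 13]
|BC| ∈ {36}
|AC| ∈ [23, 49]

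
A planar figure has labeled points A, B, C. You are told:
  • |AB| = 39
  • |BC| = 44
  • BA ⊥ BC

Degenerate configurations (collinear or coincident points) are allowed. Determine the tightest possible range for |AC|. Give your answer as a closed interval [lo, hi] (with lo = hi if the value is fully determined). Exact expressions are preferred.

|AB| ∈ {39}
|BC| ∈ {44}
|AC| ∈ {√(3457)}

|AC| = √(3457)  (≈ 58.7963)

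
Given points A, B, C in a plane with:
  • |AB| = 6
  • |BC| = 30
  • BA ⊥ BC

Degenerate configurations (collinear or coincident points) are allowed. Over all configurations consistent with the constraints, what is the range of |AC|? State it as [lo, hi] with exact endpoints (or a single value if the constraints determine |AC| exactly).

|AC| = 6·√(26)  (≈ 30.5941)

|AB| ∈ {6}
|BC| ∈ {30}
|AC| ∈ {6·√(26)}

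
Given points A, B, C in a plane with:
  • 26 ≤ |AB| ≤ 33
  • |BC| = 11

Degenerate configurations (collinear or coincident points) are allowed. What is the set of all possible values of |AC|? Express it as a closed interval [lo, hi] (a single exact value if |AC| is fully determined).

|AC| ∈ [15, 44]  (≈ [15.0000, 44.0000])

|AB| ∈ [26, 33]
|BC| ∈ {11}
|AC| ∈ [15, 44]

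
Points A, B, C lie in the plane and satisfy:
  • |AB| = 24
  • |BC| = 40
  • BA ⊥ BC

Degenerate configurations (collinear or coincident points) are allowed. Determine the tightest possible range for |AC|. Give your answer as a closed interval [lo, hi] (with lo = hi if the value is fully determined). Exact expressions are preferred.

|AB| ∈ {24}
|BC| ∈ {40}
|AC| ∈ {8·√(34)}

|AC| = 8·√(34)  (≈ 46.6476)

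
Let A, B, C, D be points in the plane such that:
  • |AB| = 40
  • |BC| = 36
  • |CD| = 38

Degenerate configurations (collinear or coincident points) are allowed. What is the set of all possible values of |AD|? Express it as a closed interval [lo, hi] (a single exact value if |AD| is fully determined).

|AD| ∈ [0, 114]  (≈ [0.0000, 114.0000])

|AB| ∈ {40}
|BC| ∈ {36}
|CD| ∈ {38}
|AC| ∈ [4, 76]
|BD| ∈ [2, 74]
|AD| ∈ [0, 114]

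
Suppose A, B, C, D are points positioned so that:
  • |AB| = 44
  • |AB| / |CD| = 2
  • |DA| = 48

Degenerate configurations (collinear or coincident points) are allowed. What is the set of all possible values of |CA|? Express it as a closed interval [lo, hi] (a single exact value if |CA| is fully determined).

|CA| ∈ [26, 70]  (≈ [26.0000, 70.0000])

|AB| ∈ {44}
|AD| ∈ {48}
|CD| ∈ {22}
|BD| ∈ [4, 92]
|AC| ∈ [26, 70]
|BC| ∈ [0, 114]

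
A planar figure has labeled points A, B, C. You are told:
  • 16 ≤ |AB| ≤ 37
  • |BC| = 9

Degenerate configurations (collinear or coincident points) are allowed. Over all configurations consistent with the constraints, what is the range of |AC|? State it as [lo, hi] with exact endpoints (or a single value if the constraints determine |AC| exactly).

|AB| ∈ [16, 37]
|BC| ∈ {9}
|AC| ∈ [7, 46]

|AC| ∈ [7, 46]  (≈ [7.0000, 46.0000])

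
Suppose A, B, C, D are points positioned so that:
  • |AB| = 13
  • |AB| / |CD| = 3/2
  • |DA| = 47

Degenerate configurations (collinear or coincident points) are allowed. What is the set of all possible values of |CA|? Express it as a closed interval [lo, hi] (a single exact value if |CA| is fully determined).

|AB| ∈ {13}
|AD| ∈ {47}
|CD| ∈ {26/3}
|BD| ∈ [34, 60]
|AC| ∈ [115/3, 167/3]
|BC| ∈ [76/3, 206/3]

|CA| ∈ [115/3, 167/3]  (≈ [38.3333, 55.6667])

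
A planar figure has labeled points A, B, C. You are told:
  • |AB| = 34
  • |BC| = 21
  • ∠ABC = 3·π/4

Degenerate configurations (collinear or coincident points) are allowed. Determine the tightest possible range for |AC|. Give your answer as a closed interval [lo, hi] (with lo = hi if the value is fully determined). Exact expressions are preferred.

|AC| = √(714·√(2) + 1597)  (≈ 51.0563)

|AB| ∈ {34}
|BC| ∈ {21}
|AC| ∈ {√(714·√(2) + 1597)}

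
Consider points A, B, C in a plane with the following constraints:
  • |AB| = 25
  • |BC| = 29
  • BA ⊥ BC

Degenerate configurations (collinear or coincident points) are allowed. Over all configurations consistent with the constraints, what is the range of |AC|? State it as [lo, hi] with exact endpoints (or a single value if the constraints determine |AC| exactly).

|AC| = √(1466)  (≈ 38.2884)

|AB| ∈ {25}
|BC| ∈ {29}
|AC| ∈ {√(1466)}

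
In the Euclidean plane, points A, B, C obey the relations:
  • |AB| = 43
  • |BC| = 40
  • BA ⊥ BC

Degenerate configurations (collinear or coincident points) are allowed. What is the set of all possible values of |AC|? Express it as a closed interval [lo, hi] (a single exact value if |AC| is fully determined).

|AC| = √(3449)  (≈ 58.7282)

|AB| ∈ {43}
|BC| ∈ {40}
|AC| ∈ {√(3449)}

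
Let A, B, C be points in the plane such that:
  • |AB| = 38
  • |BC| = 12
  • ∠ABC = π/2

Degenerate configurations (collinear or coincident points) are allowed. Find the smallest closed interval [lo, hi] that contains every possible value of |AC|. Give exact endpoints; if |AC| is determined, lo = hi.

|AB| ∈ {38}
|BC| ∈ {12}
|AC| ∈ {2·√(397)}

|AC| = 2·√(397)  (≈ 39.8497)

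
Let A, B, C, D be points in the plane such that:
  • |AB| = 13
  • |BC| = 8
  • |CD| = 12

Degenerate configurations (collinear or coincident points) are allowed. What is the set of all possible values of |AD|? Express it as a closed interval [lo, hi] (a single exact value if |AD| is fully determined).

|AB| ∈ {13}
|BC| ∈ {8}
|CD| ∈ {12}
|AC| ∈ [5, 21]
|BD| ∈ [4, 20]
|AD| ∈ [0, 33]

|AD| ∈ [0, 33]  (≈ [0.0000, 33.0000])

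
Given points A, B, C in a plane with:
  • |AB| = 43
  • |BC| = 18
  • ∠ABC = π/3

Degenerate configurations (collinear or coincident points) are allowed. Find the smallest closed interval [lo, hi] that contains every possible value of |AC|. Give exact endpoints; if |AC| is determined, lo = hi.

|AC| = √(1399)  (≈ 37.4032)

|AB| ∈ {43}
|BC| ∈ {18}
|AC| ∈ {√(1399)}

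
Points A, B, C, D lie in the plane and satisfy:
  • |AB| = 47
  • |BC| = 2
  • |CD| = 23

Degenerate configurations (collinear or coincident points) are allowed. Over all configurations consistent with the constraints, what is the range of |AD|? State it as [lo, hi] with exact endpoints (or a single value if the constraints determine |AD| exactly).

|AD| ∈ [22, 72]  (≈ [22.0000, 72.0000])

|AB| ∈ {47}
|BC| ∈ {2}
|CD| ∈ {23}
|AC| ∈ [45, 49]
|BD| ∈ [21, 25]
|AD| ∈ [22, 72]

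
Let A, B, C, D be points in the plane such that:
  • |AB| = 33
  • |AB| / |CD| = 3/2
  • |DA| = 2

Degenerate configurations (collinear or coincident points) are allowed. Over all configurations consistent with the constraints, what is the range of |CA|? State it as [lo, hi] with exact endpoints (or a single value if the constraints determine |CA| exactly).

|CA| ∈ [20, 24]  (≈ [20.0000, 24.0000])

|AB| ∈ {33}
|AD| ∈ {2}
|CD| ∈ {22}
|BD| ∈ [31, 35]
|AC| ∈ [20, 24]
|BC| ∈ [9, 57]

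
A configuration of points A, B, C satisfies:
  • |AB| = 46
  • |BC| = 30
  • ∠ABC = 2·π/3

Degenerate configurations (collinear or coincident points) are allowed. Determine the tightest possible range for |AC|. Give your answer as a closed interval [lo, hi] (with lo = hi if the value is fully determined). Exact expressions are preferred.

|AB| ∈ {46}
|BC| ∈ {30}
|AC| ∈ {2·√(1099)}

|AC| = 2·√(1099)  (≈ 66.3023)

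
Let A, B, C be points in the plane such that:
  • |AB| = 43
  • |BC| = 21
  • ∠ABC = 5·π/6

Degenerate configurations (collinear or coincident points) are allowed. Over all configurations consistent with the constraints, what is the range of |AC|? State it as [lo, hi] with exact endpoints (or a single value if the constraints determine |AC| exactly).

|AC| = √(903·√(3) + 2290)  (≈ 62.0809)

|AB| ∈ {43}
|BC| ∈ {21}
|AC| ∈ {√(903·√(3) + 2290)}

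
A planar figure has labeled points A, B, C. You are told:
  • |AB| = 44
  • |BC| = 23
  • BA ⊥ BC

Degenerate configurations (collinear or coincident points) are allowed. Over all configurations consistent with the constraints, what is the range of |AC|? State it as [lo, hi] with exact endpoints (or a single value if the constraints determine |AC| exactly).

|AC| = √(2465)  (≈ 49.6488)

|AB| ∈ {44}
|BC| ∈ {23}
|AC| ∈ {√(2465)}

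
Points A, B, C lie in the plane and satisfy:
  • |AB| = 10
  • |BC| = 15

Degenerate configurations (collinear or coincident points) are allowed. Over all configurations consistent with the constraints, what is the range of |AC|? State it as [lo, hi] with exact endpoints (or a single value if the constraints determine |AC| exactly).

|AB| ∈ {10}
|BC| ∈ {15}
|AC| ∈ [5, 25]

|AC| ∈ [5, 25]  (≈ [5.0000, 25.0000])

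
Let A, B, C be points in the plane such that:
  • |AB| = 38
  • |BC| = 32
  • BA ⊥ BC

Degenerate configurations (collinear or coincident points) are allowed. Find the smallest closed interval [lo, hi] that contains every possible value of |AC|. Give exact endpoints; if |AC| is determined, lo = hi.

|AC| = 2·√(617)  (≈ 49.6790)

|AB| ∈ {38}
|BC| ∈ {32}
|AC| ∈ {2·√(617)}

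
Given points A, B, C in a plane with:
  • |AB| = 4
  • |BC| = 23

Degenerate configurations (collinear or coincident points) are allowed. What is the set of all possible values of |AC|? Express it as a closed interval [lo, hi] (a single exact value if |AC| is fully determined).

|AC| ∈ [19, 27]  (≈ [19.0000, 27.0000])

|AB| ∈ {4}
|BC| ∈ {23}
|AC| ∈ [19, 27]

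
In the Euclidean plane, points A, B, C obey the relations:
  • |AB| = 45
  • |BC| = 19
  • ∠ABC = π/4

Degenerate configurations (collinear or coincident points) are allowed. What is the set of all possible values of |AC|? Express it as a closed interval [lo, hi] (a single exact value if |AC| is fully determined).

|AC| = √(2386 - 855·√(2))  (≈ 34.3052)

|AB| ∈ {45}
|BC| ∈ {19}
|AC| ∈ {√(2386 - 855·√(2))}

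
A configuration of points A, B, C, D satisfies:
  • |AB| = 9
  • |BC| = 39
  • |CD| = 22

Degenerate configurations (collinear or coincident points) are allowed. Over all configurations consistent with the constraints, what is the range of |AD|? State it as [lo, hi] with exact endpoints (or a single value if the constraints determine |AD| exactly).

|AB| ∈ {9}
|BC| ∈ {39}
|CD| ∈ {22}
|AC| ∈ [30, 48]
|BD| ∈ [17, 61]
|AD| ∈ [8, 70]

|AD| ∈ [8, 70]  (≈ [8.0000, 70.0000])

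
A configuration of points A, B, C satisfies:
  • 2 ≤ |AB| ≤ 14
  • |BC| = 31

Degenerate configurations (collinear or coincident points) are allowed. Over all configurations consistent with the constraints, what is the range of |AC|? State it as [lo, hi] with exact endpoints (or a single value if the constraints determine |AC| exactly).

|AC| ∈ [17, 45]  (≈ [17.0000, 45.0000])

|AB| ∈ [2, 14]
|BC| ∈ {31}
|AC| ∈ [17, 45]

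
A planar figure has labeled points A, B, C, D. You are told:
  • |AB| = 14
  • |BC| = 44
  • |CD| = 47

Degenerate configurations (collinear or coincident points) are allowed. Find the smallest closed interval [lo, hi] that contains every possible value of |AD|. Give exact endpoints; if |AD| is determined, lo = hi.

|AB| ∈ {14}
|BC| ∈ {44}
|CD| ∈ {47}
|AC| ∈ [30, 58]
|BD| ∈ [3, 91]
|AD| ∈ [0, 105]

|AD| ∈ [0, 105]  (≈ [0.0000, 105.0000])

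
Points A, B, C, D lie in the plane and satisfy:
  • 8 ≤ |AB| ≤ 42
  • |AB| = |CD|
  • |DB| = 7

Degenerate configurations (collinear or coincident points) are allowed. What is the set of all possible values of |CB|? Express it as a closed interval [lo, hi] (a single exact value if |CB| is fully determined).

|CB| ∈ [1, 49]  (≈ [1.0000, 49.0000])

|AB| ∈ [8, 42]
|BD| ∈ {7}
|CD| ∈ [8, 42]
|AD| ∈ [1, 49]
|BC| ∈ [1, 49]
|AC| ∈ [0, 91]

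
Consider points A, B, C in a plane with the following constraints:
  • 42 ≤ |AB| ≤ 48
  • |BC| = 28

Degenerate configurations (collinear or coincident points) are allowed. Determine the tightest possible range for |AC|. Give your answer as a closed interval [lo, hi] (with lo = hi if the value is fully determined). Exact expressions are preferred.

|AC| ∈ [14, 76]  (≈ [14.0000, 76.0000])

|AB| ∈ [42, 48]
|BC| ∈ {28}
|AC| ∈ [14, 76]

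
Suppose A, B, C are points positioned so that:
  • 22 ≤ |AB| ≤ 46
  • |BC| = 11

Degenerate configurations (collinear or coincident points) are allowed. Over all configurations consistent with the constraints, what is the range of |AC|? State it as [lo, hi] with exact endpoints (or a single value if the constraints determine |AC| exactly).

|AB| ∈ [22, 46]
|BC| ∈ {11}
|AC| ∈ [11, 57]

|AC| ∈ [11, 57]  (≈ [11.0000, 57.0000])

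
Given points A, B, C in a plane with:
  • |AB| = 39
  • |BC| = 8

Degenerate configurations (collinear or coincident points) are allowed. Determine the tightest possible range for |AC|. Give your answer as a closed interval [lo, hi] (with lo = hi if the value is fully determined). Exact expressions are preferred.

|AB| ∈ {39}
|BC| ∈ {8}
|AC| ∈ [31, 47]

|AC| ∈ [31, 47]  (≈ [31.0000, 47.0000])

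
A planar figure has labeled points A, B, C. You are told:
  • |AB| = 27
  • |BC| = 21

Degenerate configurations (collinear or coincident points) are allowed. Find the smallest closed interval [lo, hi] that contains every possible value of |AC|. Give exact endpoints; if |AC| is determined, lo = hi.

|AC| ∈ [6, 48]  (≈ [6.0000, 48.0000])

|AB| ∈ {27}
|BC| ∈ {21}
|AC| ∈ [6, 48]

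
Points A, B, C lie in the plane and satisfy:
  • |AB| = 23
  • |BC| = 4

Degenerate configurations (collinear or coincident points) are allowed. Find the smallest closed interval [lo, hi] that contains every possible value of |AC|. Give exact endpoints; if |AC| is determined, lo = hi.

|AB| ∈ {23}
|BC| ∈ {4}
|AC| ∈ [19, 27]

|AC| ∈ [19, 27]  (≈ [19.0000, 27.0000])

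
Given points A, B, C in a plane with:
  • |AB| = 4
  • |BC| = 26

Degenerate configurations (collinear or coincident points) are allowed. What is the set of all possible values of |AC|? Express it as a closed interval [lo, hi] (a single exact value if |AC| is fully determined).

|AC| ∈ [22, 30]  (≈ [22.0000, 30.0000])

|AB| ∈ {4}
|BC| ∈ {26}
|AC| ∈ [22, 30]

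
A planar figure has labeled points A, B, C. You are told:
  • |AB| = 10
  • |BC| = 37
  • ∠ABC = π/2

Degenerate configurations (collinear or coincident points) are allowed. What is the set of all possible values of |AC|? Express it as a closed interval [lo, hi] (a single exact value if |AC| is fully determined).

|AC| = √(1469)  (≈ 38.3275)

|AB| ∈ {10}
|BC| ∈ {37}
|AC| ∈ {√(1469)}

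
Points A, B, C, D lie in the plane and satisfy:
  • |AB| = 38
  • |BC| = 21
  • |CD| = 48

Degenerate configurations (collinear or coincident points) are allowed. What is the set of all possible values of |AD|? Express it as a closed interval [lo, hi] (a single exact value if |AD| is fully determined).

|AB| ∈ {38}
|BC| ∈ {21}
|CD| ∈ {48}
|AC| ∈ [17, 59]
|BD| ∈ [27, 69]
|AD| ∈ [0, 107]

|AD| ∈ [0, 107]  (≈ [0.0000, 107.0000])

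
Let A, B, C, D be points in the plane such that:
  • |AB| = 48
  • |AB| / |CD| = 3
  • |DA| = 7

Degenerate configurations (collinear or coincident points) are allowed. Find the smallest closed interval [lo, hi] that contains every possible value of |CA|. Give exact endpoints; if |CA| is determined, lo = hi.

|CA| ∈ [9, 23]  (≈ [9.0000, 23.0000])

|AB| ∈ {48}
|AD| ∈ {7}
|CD| ∈ {16}
|BD| ∈ [41, 55]
|AC| ∈ [9, 23]
|BC| ∈ [25, 71]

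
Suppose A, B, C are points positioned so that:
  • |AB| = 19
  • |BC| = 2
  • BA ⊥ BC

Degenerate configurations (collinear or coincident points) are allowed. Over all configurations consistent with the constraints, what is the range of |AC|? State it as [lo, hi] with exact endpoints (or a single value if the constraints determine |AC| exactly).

|AB| ∈ {19}
|BC| ∈ {2}
|AC| ∈ {√(365)}

|AC| = √(365)  (≈ 19.1050)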